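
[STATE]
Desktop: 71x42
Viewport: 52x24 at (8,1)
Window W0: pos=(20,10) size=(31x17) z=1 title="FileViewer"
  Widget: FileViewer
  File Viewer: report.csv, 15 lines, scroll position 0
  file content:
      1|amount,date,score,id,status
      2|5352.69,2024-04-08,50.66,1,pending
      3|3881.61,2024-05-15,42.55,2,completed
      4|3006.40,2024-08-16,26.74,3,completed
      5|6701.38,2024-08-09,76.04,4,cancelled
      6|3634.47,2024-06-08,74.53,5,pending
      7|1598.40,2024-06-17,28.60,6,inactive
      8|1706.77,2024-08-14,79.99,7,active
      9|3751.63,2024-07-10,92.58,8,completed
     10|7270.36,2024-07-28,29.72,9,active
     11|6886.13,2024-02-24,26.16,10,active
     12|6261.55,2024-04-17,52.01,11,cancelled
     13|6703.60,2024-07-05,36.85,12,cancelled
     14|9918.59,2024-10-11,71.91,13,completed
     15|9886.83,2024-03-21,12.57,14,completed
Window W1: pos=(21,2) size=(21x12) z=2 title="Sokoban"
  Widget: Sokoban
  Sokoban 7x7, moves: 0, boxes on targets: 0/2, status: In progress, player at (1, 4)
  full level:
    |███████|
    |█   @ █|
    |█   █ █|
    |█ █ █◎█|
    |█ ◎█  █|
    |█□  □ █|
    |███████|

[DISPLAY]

                                                    
             ┏━━━━━━━━━━━━━━━━━━━┓                  
             ┃ Sokoban           ┃                  
             ┠───────────────────┨                  
             ┃███████            ┃                  
             ┃█   @ █            ┃                  
             ┃█   █ █            ┃                  
             ┃█ █ █◎█            ┃                  
             ┃█ ◎█  █            ┃                  
            ┏┃█□  □ █            ┃━━━━━━━━┓         
            ┃┃███████            ┃        ┃         
            ┠┃Moves: 0  0/2      ┃────────┨         
            ┃┗━━━━━━━━━━━━━━━━━━━┛status ▲┃         
            ┃5352.69,2024-04-08,50.66,1,p█┃         
            ┃3881.61,2024-05-15,42.55,2,c░┃         
            ┃3006.40,2024-08-16,26.74,3,c░┃         
            ┃6701.38,2024-08-09,76.04,4,c░┃         
            ┃3634.47,2024-06-08,74.53,5,p░┃         
            ┃1598.40,2024-06-17,28.60,6,i░┃         
            ┃1706.77,2024-08-14,79.99,7,a░┃         
            ┃3751.63,2024-07-10,92.58,8,c░┃         
            ┃7270.36,2024-07-28,29.72,9,a░┃         
            ┃6886.13,2024-02-24,26.16,10,░┃         
            ┃6261.55,2024-04-17,52.01,11,░┃         


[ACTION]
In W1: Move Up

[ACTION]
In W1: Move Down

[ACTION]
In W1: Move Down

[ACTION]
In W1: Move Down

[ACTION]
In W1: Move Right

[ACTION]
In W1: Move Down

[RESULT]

                                                    
             ┏━━━━━━━━━━━━━━━━━━━┓                  
             ┃ Sokoban           ┃                  
             ┠───────────────────┨                  
             ┃███████            ┃                  
             ┃█     █            ┃                  
             ┃█   █@█            ┃                  
             ┃█ █ █◎█            ┃                  
             ┃█ ◎█  █            ┃                  
            ┏┃█□  □ █            ┃━━━━━━━━┓         
            ┃┃███████            ┃        ┃         
            ┠┃Moves: 2  0/2      ┃────────┨         
            ┃┗━━━━━━━━━━━━━━━━━━━┛status ▲┃         
            ┃5352.69,2024-04-08,50.66,1,p█┃         
            ┃3881.61,2024-05-15,42.55,2,c░┃         
            ┃3006.40,2024-08-16,26.74,3,c░┃         
            ┃6701.38,2024-08-09,76.04,4,c░┃         
            ┃3634.47,2024-06-08,74.53,5,p░┃         
            ┃1598.40,2024-06-17,28.60,6,i░┃         
            ┃1706.77,2024-08-14,79.99,7,a░┃         
            ┃3751.63,2024-07-10,92.58,8,c░┃         
            ┃7270.36,2024-07-28,29.72,9,a░┃         
            ┃6886.13,2024-02-24,26.16,10,░┃         
            ┃6261.55,2024-04-17,52.01,11,░┃         


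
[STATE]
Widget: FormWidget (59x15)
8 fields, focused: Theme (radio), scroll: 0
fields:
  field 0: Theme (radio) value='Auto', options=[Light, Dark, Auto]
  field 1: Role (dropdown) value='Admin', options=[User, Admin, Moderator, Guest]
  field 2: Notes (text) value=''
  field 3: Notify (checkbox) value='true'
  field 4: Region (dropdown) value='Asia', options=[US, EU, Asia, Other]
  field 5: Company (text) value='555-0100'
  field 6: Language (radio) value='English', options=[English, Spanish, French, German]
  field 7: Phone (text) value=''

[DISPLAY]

> Theme:      ( ) Light  ( ) Dark  (●) Auto                
  Role:       [Admin                                     ▼]
  Notes:      [                                           ]
  Notify:     [x]                                          
  Region:     [Asia                                      ▼]
  Company:    [555-0100                                   ]
  Language:   (●) English  ( ) Spanish  ( ) French  ( ) Ger
  Phone:      [                                           ]
                                                           
                                                           
                                                           
                                                           
                                                           
                                                           
                                                           


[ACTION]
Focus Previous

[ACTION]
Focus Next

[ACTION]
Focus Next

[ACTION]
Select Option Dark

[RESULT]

  Theme:      ( ) Light  ( ) Dark  (●) Auto                
> Role:       [Admin                                     ▼]
  Notes:      [                                           ]
  Notify:     [x]                                          
  Region:     [Asia                                      ▼]
  Company:    [555-0100                                   ]
  Language:   (●) English  ( ) Spanish  ( ) French  ( ) Ger
  Phone:      [                                           ]
                                                           
                                                           
                                                           
                                                           
                                                           
                                                           
                                                           


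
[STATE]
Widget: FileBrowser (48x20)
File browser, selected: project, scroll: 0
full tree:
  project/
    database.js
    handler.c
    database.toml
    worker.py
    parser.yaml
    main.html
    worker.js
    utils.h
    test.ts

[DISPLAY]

> [-] project/                                  
    database.js                                 
    handler.c                                   
    database.toml                               
    worker.py                                   
    parser.yaml                                 
    main.html                                   
    worker.js                                   
    utils.h                                     
    test.ts                                     
                                                
                                                
                                                
                                                
                                                
                                                
                                                
                                                
                                                
                                                


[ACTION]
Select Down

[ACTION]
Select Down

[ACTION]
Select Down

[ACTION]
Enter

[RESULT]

  [-] project/                                  
    database.js                                 
    handler.c                                   
  > database.toml                               
    worker.py                                   
    parser.yaml                                 
    main.html                                   
    worker.js                                   
    utils.h                                     
    test.ts                                     
                                                
                                                
                                                
                                                
                                                
                                                
                                                
                                                
                                                
                                                


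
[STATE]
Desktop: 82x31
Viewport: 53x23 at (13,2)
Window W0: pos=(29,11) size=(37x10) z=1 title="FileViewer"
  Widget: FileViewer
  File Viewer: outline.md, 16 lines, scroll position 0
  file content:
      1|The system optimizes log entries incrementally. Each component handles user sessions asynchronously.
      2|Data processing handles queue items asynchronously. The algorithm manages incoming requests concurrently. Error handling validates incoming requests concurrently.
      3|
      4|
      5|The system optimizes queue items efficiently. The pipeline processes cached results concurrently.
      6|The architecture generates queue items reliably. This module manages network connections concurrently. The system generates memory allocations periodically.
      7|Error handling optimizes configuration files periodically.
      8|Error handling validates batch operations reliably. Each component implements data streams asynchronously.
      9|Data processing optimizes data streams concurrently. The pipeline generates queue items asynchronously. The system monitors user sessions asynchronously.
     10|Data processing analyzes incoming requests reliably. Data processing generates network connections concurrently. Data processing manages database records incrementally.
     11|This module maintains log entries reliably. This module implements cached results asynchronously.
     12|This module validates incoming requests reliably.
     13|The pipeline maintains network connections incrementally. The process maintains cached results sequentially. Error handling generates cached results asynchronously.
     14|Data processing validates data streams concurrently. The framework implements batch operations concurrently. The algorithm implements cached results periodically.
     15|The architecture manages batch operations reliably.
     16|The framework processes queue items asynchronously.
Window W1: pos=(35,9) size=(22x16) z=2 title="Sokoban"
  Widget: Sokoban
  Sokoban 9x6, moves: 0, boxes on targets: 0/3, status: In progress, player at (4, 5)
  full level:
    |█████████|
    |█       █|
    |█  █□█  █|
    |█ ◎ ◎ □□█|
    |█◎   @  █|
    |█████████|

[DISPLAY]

                                                     
                                                     
                                                     
                                                     
                                                     
                                                     
                                                     
                      ┏━━━━━━━━━━━━━━━━━━━━┓         
                      ┃ Sokoban            ┃         
                ┏━━━━━┠────────────────────┨━━━━━━━━┓
                ┃ File┃█████████           ┃        ┃
                ┠─────┃█       █           ┃────────┨
                ┃The s┃█  █□█  █           ┃tries i▲┃
                ┃Data ┃█ ◎ ◎ □□█           ┃ue item█┃
                ┃     ┃█◎   @  █           ┃       ░┃
                ┃     ┃█████████           ┃       ░┃
                ┃The s┃Moves: 0  0/3       ┃items e░┃
                ┃The a┃                    ┃queue i▼┃
                ┗━━━━━┃                    ┃━━━━━━━━┛
                      ┃                    ┃         
                      ┃                    ┃         
                      ┃                    ┃         
                      ┗━━━━━━━━━━━━━━━━━━━━┛         


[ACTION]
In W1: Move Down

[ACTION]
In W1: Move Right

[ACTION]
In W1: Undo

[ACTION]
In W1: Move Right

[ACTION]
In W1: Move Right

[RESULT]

                                                     
                                                     
                                                     
                                                     
                                                     
                                                     
                                                     
                      ┏━━━━━━━━━━━━━━━━━━━━┓         
                      ┃ Sokoban            ┃         
                ┏━━━━━┠────────────────────┨━━━━━━━━┓
                ┃ File┃█████████           ┃        ┃
                ┠─────┃█       █           ┃────────┨
                ┃The s┃█  █□█  █           ┃tries i▲┃
                ┃Data ┃█ ◎ ◎ □□█           ┃ue item█┃
                ┃     ┃█◎     @█           ┃       ░┃
                ┃     ┃█████████           ┃       ░┃
                ┃The s┃Moves: 2  0/3       ┃items e░┃
                ┃The a┃                    ┃queue i▼┃
                ┗━━━━━┃                    ┃━━━━━━━━┛
                      ┃                    ┃         
                      ┃                    ┃         
                      ┃                    ┃         
                      ┗━━━━━━━━━━━━━━━━━━━━┛         


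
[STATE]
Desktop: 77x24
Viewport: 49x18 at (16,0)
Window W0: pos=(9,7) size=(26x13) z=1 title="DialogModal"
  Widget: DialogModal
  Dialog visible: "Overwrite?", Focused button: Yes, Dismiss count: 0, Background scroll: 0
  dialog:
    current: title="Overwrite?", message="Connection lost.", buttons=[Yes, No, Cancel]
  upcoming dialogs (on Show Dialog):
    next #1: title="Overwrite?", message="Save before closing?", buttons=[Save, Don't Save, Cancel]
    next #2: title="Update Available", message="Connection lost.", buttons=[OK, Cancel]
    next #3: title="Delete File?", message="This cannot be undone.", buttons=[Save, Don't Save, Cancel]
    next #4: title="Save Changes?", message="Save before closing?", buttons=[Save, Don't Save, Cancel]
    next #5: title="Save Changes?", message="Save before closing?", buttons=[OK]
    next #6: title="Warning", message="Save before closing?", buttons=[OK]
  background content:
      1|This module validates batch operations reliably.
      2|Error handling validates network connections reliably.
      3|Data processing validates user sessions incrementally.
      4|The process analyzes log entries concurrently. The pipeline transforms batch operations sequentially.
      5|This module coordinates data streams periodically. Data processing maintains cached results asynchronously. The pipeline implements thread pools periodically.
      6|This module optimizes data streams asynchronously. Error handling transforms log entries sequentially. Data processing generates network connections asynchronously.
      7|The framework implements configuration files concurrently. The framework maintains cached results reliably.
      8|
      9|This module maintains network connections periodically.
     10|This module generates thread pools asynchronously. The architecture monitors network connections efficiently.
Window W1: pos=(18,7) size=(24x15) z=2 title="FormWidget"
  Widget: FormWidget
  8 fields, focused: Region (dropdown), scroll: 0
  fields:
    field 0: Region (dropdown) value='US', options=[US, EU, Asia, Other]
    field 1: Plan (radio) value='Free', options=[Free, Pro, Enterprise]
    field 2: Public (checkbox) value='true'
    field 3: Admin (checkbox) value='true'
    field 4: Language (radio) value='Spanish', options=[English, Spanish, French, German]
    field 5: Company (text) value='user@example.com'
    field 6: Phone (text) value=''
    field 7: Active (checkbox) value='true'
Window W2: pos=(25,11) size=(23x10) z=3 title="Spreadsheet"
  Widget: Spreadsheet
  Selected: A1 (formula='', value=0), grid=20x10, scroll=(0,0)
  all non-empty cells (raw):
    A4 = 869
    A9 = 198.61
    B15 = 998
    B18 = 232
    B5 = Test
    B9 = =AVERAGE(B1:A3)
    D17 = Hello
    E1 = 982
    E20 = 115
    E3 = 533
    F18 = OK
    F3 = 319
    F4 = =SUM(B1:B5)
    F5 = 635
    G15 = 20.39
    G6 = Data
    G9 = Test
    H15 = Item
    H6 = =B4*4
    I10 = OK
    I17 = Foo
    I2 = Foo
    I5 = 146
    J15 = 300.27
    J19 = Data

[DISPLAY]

                                                 
                                                 
                                                 
                                                 
                                                 
                                                 
                                                 
━━┏━━━━━━━━━━━━━━━━━━━━━━┓                       
gM┃ FormWidget           ┃                       
──┠──────────────────────┨                       
od┃> Region:     [US   ▼]┃                       
ha┃  Plan┏━━━━━━━━━━━━━━━━━━━━━┓                 
──┃  Publ┃ Spreadsheet         ┃                 
 O┃  Admi┠─────────────────────┨                 
nn┃  Lang┃A1:                  ┃                 
s]┃  Comp┃       A       B     ┃                 
──┃  Phon┃---------------------┃                 
  ┃  Acti┃  1      [0]       0 ┃                 


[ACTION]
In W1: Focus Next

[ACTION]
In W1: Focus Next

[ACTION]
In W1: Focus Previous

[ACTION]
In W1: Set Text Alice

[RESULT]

                                                 
                                                 
                                                 
                                                 
                                                 
                                                 
                                                 
━━┏━━━━━━━━━━━━━━━━━━━━━━┓                       
gM┃ FormWidget           ┃                       
──┠──────────────────────┨                       
od┃  Region:     [US   ▼]┃                       
ha┃> Plan┏━━━━━━━━━━━━━━━━━━━━━┓                 
──┃  Publ┃ Spreadsheet         ┃                 
 O┃  Admi┠─────────────────────┨                 
nn┃  Lang┃A1:                  ┃                 
s]┃  Comp┃       A       B     ┃                 
──┃  Phon┃---------------------┃                 
  ┃  Acti┃  1      [0]       0 ┃                 


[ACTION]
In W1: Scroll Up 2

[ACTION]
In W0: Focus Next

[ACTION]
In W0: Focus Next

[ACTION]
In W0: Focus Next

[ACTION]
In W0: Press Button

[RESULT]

                                                 
                                                 
                                                 
                                                 
                                                 
                                                 
                                                 
━━┏━━━━━━━━━━━━━━━━━━━━━━┓                       
gM┃ FormWidget           ┃                       
──┠──────────────────────┨                       
od┃  Region:     [US   ▼]┃                       
ha┃> Plan┏━━━━━━━━━━━━━━━━━━━━━┓                 
ro┃  Publ┃ Spreadsheet         ┃                 
oc┃  Admi┠─────────────────────┨                 
od┃  Lang┃A1:                  ┃                 
od┃  Comp┃       A       B     ┃                 
am┃  Phon┃---------------------┃                 
  ┃  Acti┃  1      [0]       0 ┃                 


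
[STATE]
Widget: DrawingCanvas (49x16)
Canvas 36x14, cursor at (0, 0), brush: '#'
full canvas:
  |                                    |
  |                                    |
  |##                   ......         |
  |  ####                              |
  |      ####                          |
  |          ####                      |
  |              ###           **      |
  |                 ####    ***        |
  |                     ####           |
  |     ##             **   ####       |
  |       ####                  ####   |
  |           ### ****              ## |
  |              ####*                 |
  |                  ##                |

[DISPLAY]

+                                                
                                                 
##                   ......                      
  ####                                           
      ####                                       
          ####                                   
              ###           **                   
                 ####    ***                     
                     ####                        
     ##             **   ####                    
       ####                  ####                
           ### ****              ##              
              ####*                              
                  ##                             
                                                 
                                                 


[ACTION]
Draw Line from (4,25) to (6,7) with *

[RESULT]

+                                                
                                                 
##                   ......                      
  ####                                           
      ####           *****                       
          ##*********                            
       *****  ###           **                   
                 ####    ***                     
                     ####                        
     ##             **   ####                    
       ####                  ####                
           ### ****              ##              
              ####*                              
                  ##                             
                                                 
                                                 


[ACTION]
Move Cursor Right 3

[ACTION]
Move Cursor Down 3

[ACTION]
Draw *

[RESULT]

                                                 
                                                 
##                   ......                      
  #*##                                           
      ####           *****                       
          ##*********                            
       *****  ###           **                   
                 ####    ***                     
                     ####                        
     ##             **   ####                    
       ####                  ####                
           ### ****              ##              
              ####*                              
                  ##                             
                                                 
                                                 


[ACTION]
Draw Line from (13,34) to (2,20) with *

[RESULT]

                                                 
                                                 
##                  *......                      
  #*##               *                           
      ####           *****                       
          ##*********   *                        
       *****  ###        *  **                   
                 ####    ***                     
                     ####  **                    
     ##             **   ####*                   
       ####                  #*##                
           ### ****            **##              
              ####*              *               
                  ##              *              
                                                 
                                                 


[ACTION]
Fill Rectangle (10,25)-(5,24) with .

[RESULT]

                                                 
                                                 
##                  *......                      
  #*##               *                           
      ####           *****                       
          ##*********   ..                       
       *****  ###       ..  **                   
                 ####   ..**                     
                     ###.. **                    
     ##             **  ..###*                   
       ####             ..   #*##                
           ### ****            **##              
              ####*              *               
                  ##              *              
                                                 
                                                 


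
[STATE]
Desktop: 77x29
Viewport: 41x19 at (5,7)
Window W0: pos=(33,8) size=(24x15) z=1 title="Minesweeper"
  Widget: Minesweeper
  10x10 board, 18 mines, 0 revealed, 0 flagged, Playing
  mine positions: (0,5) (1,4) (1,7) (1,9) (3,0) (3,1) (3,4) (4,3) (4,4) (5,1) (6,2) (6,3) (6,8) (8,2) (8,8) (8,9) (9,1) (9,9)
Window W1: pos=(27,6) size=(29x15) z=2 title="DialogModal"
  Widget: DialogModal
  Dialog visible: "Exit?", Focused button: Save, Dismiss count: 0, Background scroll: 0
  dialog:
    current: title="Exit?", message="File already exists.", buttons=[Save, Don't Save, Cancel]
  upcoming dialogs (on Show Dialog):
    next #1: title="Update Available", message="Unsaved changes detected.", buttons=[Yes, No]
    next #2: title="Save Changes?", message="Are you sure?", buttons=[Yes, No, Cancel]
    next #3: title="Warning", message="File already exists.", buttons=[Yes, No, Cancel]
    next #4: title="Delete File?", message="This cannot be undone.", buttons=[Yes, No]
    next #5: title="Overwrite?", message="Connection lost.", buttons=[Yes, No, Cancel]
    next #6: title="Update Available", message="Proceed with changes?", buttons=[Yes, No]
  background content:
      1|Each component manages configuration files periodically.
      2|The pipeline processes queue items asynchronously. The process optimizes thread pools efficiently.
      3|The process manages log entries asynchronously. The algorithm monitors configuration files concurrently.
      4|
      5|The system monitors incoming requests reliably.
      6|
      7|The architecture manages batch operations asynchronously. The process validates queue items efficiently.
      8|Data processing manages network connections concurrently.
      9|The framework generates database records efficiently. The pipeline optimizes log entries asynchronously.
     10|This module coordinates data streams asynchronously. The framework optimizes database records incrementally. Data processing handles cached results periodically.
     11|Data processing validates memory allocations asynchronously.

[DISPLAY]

                      ┃ DialogModal      
                      ┠──────────────────
                      ┃Each component man
                      ┃The pipeline proce
                      ┃The process manage
                      ┃  ┌───────────────
                      ┃Th│        Exit?  
                      ┃  │ File already e
                      ┃Th│[Save]  Don't S
                      ┃Da└───────────────
                      ┃The framework gene
                      ┃This module coordi
                      ┃Data processing va
                      ┗━━━━━━━━━━━━━━━━━━
                            ┃            
                            ┗━━━━━━━━━━━━
                                         
                                         
                                         


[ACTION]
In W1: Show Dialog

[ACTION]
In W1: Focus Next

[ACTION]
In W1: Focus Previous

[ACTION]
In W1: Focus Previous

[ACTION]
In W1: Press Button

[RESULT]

                      ┃ DialogModal      
                      ┠──────────────────
                      ┃Each component man
                      ┃The pipeline proce
                      ┃The process manage
                      ┃                  
                      ┃The system monitor
                      ┃                  
                      ┃The architecture m
                      ┃Data processing ma
                      ┃The framework gene
                      ┃This module coordi
                      ┃Data processing va
                      ┗━━━━━━━━━━━━━━━━━━
                            ┃            
                            ┗━━━━━━━━━━━━
                                         
                                         
                                         


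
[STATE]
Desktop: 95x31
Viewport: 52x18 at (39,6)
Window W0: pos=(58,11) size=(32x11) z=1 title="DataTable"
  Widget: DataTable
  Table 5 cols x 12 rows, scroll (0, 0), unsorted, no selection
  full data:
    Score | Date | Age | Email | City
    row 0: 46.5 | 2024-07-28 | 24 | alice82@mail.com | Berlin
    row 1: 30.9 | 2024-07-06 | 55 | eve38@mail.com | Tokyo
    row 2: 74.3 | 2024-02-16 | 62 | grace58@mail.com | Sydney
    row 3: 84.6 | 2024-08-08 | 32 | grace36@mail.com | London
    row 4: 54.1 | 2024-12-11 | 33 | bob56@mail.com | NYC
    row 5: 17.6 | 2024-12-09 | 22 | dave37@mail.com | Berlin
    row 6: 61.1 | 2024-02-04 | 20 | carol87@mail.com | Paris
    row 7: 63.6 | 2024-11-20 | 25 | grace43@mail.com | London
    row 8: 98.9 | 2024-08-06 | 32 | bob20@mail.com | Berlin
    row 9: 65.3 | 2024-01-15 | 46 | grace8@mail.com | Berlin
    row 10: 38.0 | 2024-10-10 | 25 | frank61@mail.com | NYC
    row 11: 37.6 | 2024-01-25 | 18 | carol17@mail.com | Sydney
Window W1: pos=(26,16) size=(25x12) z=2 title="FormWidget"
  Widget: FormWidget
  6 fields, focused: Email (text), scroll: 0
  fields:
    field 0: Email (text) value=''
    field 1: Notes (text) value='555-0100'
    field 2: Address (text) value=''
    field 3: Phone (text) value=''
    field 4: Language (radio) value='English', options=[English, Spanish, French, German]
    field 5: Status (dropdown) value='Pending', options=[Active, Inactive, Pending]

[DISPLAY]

                                                    
                                                    
                                                    
                                                    
                                                    
                   ┏━━━━━━━━━━━━━━━━━━━━━━━━━━━━━━┓ 
                   ┃ DataTable                    ┃ 
                   ┠──────────────────────────────┨ 
                   ┃Score│Date      │Age│Email    ┃ 
                   ┃─────┼──────────┼───┼─────────┃ 
━━━━━━━━━━━┓       ┃46.5 │2024-07-28│24 │alice82@m┃ 
           ┃       ┃30.9 │2024-07-06│55 │eve38@mai┃ 
───────────┨       ┃74.3 │2024-02-16│62 │grace58@m┃ 
  [       ]┃       ┃84.6 │2024-08-08│32 │grace36@m┃ 
  [555-010]┃       ┃54.1 │2024-12-11│33 │bob56@mai┃ 
  [       ]┃       ┗━━━━━━━━━━━━━━━━━━━━━━━━━━━━━━┛ 
  [       ]┃                                        
  (●) Engli┃                                        


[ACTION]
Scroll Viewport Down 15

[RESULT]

                   ┠──────────────────────────────┨ 
                   ┃Score│Date      │Age│Email    ┃ 
                   ┃─────┼──────────┼───┼─────────┃ 
━━━━━━━━━━━┓       ┃46.5 │2024-07-28│24 │alice82@m┃ 
           ┃       ┃30.9 │2024-07-06│55 │eve38@mai┃ 
───────────┨       ┃74.3 │2024-02-16│62 │grace58@m┃ 
  [       ]┃       ┃84.6 │2024-08-08│32 │grace36@m┃ 
  [555-010]┃       ┃54.1 │2024-12-11│33 │bob56@mai┃ 
  [       ]┃       ┗━━━━━━━━━━━━━━━━━━━━━━━━━━━━━━┛ 
  [       ]┃                                        
  (●) Engli┃                                        
  [Pendin▼]┃                                        
           ┃                                        
           ┃                                        
━━━━━━━━━━━┛                                        
                                                    
                                                    
                                                    


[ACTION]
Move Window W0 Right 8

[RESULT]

                        ┠───────────────────────────
                        ┃Score│Date      │Age│Email 
                        ┃─────┼──────────┼───┼──────
━━━━━━━━━━━┓            ┃46.5 │2024-07-28│24 │alice8
           ┃            ┃30.9 │2024-07-06│55 │eve38@
───────────┨            ┃74.3 │2024-02-16│62 │grace5
  [       ]┃            ┃84.6 │2024-08-08│32 │grace3
  [555-010]┃            ┃54.1 │2024-12-11│33 │bob56@
  [       ]┃            ┗━━━━━━━━━━━━━━━━━━━━━━━━━━━
  [       ]┃                                        
  (●) Engli┃                                        
  [Pendin▼]┃                                        
           ┃                                        
           ┃                                        
━━━━━━━━━━━┛                                        
                                                    
                                                    
                                                    


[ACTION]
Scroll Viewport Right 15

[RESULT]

                    ┠──────────────────────────────┨
                    ┃Score│Date      │Age│Email    ┃
                    ┃─────┼──────────┼───┼─────────┃
━━━━━━━┓            ┃46.5 │2024-07-28│24 │alice82@m┃
       ┃            ┃30.9 │2024-07-06│55 │eve38@mai┃
───────┨            ┃74.3 │2024-02-16│62 │grace58@m┃
      ]┃            ┃84.6 │2024-08-08│32 │grace36@m┃
55-010]┃            ┃54.1 │2024-12-11│33 │bob56@mai┃
      ]┃            ┗━━━━━━━━━━━━━━━━━━━━━━━━━━━━━━┛
      ]┃                                            
) Engli┃                                            
endin▼]┃                                            
       ┃                                            
       ┃                                            
━━━━━━━┛                                            
                                                    
                                                    
                                                    


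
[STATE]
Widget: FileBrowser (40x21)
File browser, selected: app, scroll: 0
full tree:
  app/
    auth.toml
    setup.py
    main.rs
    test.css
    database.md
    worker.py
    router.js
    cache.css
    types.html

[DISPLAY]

> [-] app/                              
    auth.toml                           
    setup.py                            
    main.rs                             
    test.css                            
    database.md                         
    worker.py                           
    router.js                           
    cache.css                           
    types.html                          
                                        
                                        
                                        
                                        
                                        
                                        
                                        
                                        
                                        
                                        
                                        


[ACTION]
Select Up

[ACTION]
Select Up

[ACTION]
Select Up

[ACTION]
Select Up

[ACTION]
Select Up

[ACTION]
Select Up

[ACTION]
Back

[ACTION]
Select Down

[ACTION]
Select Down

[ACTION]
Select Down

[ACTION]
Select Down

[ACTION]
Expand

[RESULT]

  [-] app/                              
    auth.toml                           
    setup.py                            
    main.rs                             
  > test.css                            
    database.md                         
    worker.py                           
    router.js                           
    cache.css                           
    types.html                          
                                        
                                        
                                        
                                        
                                        
                                        
                                        
                                        
                                        
                                        
                                        


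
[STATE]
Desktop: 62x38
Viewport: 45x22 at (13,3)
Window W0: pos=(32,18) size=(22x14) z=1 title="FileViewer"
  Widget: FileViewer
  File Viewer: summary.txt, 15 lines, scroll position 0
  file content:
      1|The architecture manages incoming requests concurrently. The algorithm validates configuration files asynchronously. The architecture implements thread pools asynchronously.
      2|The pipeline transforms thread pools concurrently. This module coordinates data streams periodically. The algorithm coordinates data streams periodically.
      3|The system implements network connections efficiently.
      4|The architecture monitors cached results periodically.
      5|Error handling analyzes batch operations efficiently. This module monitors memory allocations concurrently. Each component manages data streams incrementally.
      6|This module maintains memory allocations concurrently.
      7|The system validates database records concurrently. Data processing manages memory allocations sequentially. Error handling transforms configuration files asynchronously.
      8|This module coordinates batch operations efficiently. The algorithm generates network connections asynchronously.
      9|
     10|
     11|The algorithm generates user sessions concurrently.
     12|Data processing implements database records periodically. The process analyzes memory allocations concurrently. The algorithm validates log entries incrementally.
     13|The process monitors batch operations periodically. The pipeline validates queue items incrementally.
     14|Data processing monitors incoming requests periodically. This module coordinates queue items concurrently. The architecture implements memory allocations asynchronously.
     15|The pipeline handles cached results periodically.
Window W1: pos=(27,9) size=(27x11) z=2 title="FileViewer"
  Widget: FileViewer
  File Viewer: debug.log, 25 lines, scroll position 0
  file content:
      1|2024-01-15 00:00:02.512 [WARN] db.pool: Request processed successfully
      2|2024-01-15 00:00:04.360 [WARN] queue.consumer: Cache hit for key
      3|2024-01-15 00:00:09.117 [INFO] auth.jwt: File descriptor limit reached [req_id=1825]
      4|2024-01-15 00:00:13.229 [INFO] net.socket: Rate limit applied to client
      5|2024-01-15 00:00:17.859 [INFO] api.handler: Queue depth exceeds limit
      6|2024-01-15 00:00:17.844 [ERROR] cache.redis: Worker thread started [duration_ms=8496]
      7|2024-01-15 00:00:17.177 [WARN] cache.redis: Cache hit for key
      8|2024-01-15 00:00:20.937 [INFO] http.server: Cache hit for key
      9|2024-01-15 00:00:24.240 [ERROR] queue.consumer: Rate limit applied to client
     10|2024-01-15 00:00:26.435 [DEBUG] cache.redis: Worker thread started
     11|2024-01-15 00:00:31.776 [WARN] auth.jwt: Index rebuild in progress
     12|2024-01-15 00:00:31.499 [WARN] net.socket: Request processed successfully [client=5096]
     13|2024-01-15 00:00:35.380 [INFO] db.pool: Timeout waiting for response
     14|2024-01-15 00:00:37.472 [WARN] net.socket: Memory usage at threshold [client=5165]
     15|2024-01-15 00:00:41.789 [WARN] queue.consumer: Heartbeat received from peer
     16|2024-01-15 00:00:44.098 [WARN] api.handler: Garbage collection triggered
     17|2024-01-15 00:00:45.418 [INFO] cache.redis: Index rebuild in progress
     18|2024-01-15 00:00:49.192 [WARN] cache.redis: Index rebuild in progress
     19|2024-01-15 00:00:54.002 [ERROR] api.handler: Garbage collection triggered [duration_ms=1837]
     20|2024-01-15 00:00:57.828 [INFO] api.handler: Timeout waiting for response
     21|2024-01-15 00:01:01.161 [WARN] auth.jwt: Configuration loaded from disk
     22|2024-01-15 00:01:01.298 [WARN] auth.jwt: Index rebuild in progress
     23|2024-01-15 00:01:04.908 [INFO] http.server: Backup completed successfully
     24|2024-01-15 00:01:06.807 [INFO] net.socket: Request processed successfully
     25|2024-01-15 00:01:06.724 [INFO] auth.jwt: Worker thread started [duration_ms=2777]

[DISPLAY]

                                             
                                             
                                             
                                             
                                             
                                             
              ┏━━━━━━━━━━━━━━━━━━━━━━━━━┓    
              ┃ FileViewer              ┃    
              ┠─────────────────────────┨    
              ┃2024-01-15 00:00:02.512 ▲┃    
              ┃2024-01-15 00:00:04.360 █┃    
              ┃2024-01-15 00:00:09.117 ░┃    
              ┃2024-01-15 00:00:13.229 ░┃    
              ┃2024-01-15 00:00:17.859 ░┃    
              ┃2024-01-15 00:00:17.844 ░┃    
              ┃2024-01-15 00:00:17.177 ▼┃    
              ┗━━━━━━━━━━━━━━━━━━━━━━━━━┛    
                   ┠────────────────────┨    
                   ┃The architecture ma▲┃    
                   ┃The pipeline transf█┃    
                   ┃The system implemen░┃    
                   ┃The architecture mo░┃    


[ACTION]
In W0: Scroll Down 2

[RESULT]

                                             
                                             
                                             
                                             
                                             
                                             
              ┏━━━━━━━━━━━━━━━━━━━━━━━━━┓    
              ┃ FileViewer              ┃    
              ┠─────────────────────────┨    
              ┃2024-01-15 00:00:02.512 ▲┃    
              ┃2024-01-15 00:00:04.360 █┃    
              ┃2024-01-15 00:00:09.117 ░┃    
              ┃2024-01-15 00:00:13.229 ░┃    
              ┃2024-01-15 00:00:17.859 ░┃    
              ┃2024-01-15 00:00:17.844 ░┃    
              ┃2024-01-15 00:00:17.177 ▼┃    
              ┗━━━━━━━━━━━━━━━━━━━━━━━━━┛    
                   ┠────────────────────┨    
                   ┃The system implemen▲┃    
                   ┃The architecture mo░┃    
                   ┃Error handling anal░┃    
                   ┃This module maintai░┃    


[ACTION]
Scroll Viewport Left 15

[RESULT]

                                             
                                             
                                             
                                             
                                             
                                             
                           ┏━━━━━━━━━━━━━━━━━
                           ┃ FileViewer      
                           ┠─────────────────
                           ┃2024-01-15 00:00:
                           ┃2024-01-15 00:00:
                           ┃2024-01-15 00:00:
                           ┃2024-01-15 00:00:
                           ┃2024-01-15 00:00:
                           ┃2024-01-15 00:00:
                           ┃2024-01-15 00:00:
                           ┗━━━━━━━━━━━━━━━━━
                                ┠────────────
                                ┃The system i
                                ┃The architec
                                ┃Error handli
                                ┃This module 
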